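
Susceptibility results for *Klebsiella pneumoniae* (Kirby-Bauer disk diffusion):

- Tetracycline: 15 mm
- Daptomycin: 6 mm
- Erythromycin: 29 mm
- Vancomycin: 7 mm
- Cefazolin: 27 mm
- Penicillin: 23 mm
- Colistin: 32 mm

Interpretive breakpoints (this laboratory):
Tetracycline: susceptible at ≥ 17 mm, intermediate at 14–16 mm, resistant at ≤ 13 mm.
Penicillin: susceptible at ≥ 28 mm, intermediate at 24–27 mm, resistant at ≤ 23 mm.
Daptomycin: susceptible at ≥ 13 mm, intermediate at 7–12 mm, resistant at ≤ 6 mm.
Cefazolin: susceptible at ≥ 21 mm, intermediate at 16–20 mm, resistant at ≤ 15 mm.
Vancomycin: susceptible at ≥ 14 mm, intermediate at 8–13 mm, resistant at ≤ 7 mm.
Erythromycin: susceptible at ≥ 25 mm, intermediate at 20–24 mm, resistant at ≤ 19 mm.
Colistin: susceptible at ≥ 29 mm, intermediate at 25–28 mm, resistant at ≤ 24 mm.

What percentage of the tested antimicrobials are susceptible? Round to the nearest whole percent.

43%

Tetracycline (15 mm) in 14–16 mm ⇒ Intermediate
Daptomycin 6 mm: ≤ 6 mm → Resistant
Erythromycin 29 mm: ≥ 25 mm ⇒ Susceptible
Vancomycin: 7 mm is ≤ 7 mm ⇒ Resistant
Cefazolin (27 mm) ≥ 21 mm → susceptible
Penicillin (23 mm) ≤ 23 mm → resistant
Colistin: 32 mm is ≥ 29 mm — susceptible
Susceptible: 3/7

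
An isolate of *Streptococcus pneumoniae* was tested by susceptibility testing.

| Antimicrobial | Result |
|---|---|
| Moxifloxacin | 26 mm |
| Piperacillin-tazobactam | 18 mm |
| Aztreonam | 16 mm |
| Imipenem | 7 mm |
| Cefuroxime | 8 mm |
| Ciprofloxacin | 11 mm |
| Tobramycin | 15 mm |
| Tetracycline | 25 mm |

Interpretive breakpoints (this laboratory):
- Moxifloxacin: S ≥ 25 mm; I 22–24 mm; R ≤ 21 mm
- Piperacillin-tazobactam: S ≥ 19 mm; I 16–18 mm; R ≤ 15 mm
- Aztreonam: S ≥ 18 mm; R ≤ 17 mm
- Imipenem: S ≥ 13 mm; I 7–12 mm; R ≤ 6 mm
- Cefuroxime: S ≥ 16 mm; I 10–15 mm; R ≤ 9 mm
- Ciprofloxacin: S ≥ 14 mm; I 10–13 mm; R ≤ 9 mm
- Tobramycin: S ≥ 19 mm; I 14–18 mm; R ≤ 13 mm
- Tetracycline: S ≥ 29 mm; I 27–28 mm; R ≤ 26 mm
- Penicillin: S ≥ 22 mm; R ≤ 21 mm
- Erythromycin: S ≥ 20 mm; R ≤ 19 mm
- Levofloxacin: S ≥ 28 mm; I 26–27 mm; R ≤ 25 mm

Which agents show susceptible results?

moxifloxacin

Moxifloxacin (26 mm) ≥ 25 mm — Susceptible
Piperacillin-tazobactam 18 mm: in 16–18 mm — Intermediate
Aztreonam (16 mm) ≤ 17 mm → R
Imipenem: 7 mm is in 7–12 mm → intermediate
Cefuroxime (8 mm) ≤ 9 mm ⇒ resistant
Ciprofloxacin: 11 mm is in 10–13 mm — I
Tobramycin: 15 mm is in 14–18 mm ⇒ Intermediate
Tetracycline: 25 mm is ≤ 26 mm ⇒ Resistant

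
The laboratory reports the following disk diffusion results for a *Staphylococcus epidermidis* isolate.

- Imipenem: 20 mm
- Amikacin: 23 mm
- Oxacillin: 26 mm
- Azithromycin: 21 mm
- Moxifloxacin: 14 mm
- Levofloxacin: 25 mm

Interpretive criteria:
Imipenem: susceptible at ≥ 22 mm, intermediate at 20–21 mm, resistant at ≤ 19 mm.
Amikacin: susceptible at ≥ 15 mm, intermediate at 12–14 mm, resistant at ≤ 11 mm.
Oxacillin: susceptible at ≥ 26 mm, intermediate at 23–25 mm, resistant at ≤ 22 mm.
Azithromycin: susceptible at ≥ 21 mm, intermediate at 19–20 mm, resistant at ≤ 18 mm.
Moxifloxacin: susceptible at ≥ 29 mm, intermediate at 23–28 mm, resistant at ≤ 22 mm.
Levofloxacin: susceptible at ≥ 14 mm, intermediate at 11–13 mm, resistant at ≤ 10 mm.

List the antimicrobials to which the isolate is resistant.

moxifloxacin

Imipenem 20 mm: in 20–21 mm ⇒ Intermediate
Amikacin (23 mm) ≥ 15 mm ⇒ susceptible
Oxacillin (26 mm) ≥ 26 mm ⇒ susceptible
Azithromycin: 21 mm is ≥ 21 mm → susceptible
Moxifloxacin: 14 mm is ≤ 22 mm — Resistant
Levofloxacin 25 mm: ≥ 14 mm — susceptible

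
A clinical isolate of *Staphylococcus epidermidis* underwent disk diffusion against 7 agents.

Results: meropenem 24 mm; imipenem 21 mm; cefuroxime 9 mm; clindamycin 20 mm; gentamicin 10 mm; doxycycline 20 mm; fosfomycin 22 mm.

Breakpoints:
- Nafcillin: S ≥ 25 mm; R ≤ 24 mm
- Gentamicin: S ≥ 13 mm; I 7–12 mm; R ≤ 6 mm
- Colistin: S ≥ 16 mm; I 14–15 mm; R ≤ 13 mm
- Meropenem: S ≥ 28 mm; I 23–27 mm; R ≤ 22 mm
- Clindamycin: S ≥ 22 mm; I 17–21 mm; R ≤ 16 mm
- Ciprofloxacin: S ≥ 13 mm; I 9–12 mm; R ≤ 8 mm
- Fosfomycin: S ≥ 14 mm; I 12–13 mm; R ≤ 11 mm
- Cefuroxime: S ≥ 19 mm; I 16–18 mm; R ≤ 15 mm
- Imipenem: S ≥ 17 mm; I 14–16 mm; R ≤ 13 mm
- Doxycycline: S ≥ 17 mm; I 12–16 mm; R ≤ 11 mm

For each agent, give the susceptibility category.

I, S, R, I, I, S, S

Meropenem (24 mm) in 23–27 mm → Intermediate
Imipenem (21 mm) ≥ 17 mm ⇒ Susceptible
Cefuroxime 9 mm: ≤ 15 mm → resistant
Clindamycin (20 mm) in 17–21 mm → I
Gentamicin: 10 mm is in 7–12 mm ⇒ intermediate
Doxycycline: 20 mm is ≥ 17 mm ⇒ susceptible
Fosfomycin: 22 mm is ≥ 14 mm → S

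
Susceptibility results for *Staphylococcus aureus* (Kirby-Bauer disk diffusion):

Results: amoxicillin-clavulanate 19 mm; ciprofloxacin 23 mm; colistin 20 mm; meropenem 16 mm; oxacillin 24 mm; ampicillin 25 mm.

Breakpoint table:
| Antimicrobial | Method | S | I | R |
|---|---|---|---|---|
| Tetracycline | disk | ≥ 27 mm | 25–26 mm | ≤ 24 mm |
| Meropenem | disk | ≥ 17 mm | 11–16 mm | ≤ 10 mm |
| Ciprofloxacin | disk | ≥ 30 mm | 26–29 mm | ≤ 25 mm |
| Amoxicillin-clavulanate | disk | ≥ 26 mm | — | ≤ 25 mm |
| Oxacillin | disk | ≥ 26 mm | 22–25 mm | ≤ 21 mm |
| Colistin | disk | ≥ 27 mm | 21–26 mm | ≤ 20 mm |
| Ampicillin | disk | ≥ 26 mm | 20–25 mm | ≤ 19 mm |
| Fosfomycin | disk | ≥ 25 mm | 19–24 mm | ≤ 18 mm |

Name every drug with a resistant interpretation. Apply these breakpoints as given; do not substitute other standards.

amoxicillin-clavulanate, ciprofloxacin, colistin

Amoxicillin-clavulanate (19 mm) ≤ 25 mm — Resistant
Ciprofloxacin 23 mm: ≤ 25 mm → R
Colistin 20 mm: ≤ 20 mm → R
Meropenem (16 mm) in 11–16 mm — intermediate
Oxacillin (24 mm) in 22–25 mm → Intermediate
Ampicillin (25 mm) in 20–25 mm → intermediate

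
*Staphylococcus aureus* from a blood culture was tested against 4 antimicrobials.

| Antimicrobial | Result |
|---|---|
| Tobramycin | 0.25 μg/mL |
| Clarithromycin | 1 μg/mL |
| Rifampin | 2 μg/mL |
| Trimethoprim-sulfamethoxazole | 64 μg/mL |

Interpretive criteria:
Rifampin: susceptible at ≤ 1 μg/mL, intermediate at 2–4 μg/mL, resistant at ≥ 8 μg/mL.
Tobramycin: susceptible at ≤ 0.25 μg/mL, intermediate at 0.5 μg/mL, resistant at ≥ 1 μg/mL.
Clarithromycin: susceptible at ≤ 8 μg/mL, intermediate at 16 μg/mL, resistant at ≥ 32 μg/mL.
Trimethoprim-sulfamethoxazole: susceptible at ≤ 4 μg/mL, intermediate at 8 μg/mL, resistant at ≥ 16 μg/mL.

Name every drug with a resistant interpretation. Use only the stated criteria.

Tobramycin: 0.25 μg/mL is ≤ 0.25 μg/mL — Susceptible
Clarithromycin: 1 μg/mL is ≤ 8 μg/mL ⇒ susceptible
Rifampin 2 μg/mL: in 2–4 μg/mL — I
Trimethoprim-sulfamethoxazole: 64 μg/mL is ≥ 16 μg/mL → resistant

trimethoprim-sulfamethoxazole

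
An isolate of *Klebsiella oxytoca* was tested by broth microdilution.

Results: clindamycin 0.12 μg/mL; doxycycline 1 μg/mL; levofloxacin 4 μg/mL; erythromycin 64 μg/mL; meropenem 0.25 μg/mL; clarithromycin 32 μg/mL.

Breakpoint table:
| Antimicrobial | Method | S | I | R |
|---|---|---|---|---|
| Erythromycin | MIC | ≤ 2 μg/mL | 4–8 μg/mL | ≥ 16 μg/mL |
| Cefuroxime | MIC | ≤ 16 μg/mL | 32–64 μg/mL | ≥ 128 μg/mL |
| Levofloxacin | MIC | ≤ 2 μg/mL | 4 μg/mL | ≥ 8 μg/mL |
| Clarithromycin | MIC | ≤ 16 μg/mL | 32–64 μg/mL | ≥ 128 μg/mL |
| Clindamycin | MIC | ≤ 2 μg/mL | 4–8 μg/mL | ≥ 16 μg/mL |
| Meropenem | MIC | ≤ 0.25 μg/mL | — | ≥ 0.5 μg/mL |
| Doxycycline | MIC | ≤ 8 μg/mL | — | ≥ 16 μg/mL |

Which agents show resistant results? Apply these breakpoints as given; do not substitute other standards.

erythromycin

Clindamycin 0.12 μg/mL: ≤ 2 μg/mL → susceptible
Doxycycline 1 μg/mL: ≤ 8 μg/mL — susceptible
Levofloxacin: 4 μg/mL is = 4 μg/mL — I
Erythromycin 64 μg/mL: ≥ 16 μg/mL → Resistant
Meropenem 0.25 μg/mL: ≤ 0.25 μg/mL ⇒ Susceptible
Clarithromycin: 32 μg/mL is in 32–64 μg/mL ⇒ I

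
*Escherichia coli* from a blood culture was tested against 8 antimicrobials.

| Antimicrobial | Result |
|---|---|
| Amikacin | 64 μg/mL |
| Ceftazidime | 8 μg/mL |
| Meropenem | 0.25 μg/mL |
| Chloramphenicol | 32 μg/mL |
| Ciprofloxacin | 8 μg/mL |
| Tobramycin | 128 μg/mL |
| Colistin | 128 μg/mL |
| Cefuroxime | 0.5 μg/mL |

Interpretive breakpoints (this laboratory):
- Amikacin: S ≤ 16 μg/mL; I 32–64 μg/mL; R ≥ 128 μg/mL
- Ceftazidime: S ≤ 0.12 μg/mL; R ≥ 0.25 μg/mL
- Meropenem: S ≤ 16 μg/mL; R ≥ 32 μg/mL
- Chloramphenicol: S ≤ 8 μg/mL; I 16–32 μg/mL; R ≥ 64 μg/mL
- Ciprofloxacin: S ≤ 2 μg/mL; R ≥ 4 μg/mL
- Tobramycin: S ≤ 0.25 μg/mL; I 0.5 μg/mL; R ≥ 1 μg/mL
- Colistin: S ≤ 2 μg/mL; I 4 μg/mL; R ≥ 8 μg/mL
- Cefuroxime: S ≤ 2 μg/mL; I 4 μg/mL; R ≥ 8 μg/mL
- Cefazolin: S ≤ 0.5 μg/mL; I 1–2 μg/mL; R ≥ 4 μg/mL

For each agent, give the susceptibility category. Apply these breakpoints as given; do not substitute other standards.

Amikacin: 64 μg/mL is in 32–64 μg/mL — Intermediate
Ceftazidime 8 μg/mL: ≥ 0.25 μg/mL ⇒ Resistant
Meropenem: 0.25 μg/mL is ≤ 16 μg/mL — Susceptible
Chloramphenicol (32 μg/mL) in 16–32 μg/mL — Intermediate
Ciprofloxacin 8 μg/mL: ≥ 4 μg/mL → Resistant
Tobramycin (128 μg/mL) ≥ 1 μg/mL → Resistant
Colistin (128 μg/mL) ≥ 8 μg/mL — Resistant
Cefuroxime 0.5 μg/mL: ≤ 2 μg/mL — susceptible

I, R, S, I, R, R, R, S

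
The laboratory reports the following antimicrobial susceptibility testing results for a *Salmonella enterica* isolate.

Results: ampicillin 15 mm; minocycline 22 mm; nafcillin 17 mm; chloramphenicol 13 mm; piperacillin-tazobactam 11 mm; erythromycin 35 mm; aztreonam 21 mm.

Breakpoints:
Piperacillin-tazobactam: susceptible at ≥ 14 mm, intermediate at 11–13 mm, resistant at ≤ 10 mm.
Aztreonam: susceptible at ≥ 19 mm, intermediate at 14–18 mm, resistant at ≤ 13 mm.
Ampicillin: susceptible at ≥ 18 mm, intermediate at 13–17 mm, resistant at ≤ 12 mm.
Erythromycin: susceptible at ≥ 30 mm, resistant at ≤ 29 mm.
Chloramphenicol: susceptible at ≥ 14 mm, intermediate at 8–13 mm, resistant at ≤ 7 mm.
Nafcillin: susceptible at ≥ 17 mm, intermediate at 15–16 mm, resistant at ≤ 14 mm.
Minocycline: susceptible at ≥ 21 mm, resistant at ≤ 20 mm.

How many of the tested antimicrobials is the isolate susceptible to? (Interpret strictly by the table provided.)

Ampicillin: 15 mm is in 13–17 mm — Intermediate
Minocycline (22 mm) ≥ 21 mm — Susceptible
Nafcillin (17 mm) ≥ 17 mm → S
Chloramphenicol: 13 mm is in 8–13 mm — intermediate
Piperacillin-tazobactam (11 mm) in 11–13 mm — I
Erythromycin: 35 mm is ≥ 30 mm → S
Aztreonam: 21 mm is ≥ 19 mm — Susceptible
Susceptible: 4

4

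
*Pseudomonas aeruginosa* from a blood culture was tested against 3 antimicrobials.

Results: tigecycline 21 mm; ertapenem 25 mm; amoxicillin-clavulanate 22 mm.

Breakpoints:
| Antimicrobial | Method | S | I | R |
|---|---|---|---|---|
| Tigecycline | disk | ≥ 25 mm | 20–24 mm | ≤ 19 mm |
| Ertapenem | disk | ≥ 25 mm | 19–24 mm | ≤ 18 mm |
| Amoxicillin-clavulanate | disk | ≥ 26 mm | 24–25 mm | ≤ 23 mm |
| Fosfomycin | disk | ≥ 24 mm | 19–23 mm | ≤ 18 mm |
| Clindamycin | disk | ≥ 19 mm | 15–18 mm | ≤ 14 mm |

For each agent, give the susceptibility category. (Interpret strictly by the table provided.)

Tigecycline: 21 mm is in 20–24 mm — intermediate
Ertapenem 25 mm: ≥ 25 mm — Susceptible
Amoxicillin-clavulanate (22 mm) ≤ 23 mm ⇒ Resistant

I, S, R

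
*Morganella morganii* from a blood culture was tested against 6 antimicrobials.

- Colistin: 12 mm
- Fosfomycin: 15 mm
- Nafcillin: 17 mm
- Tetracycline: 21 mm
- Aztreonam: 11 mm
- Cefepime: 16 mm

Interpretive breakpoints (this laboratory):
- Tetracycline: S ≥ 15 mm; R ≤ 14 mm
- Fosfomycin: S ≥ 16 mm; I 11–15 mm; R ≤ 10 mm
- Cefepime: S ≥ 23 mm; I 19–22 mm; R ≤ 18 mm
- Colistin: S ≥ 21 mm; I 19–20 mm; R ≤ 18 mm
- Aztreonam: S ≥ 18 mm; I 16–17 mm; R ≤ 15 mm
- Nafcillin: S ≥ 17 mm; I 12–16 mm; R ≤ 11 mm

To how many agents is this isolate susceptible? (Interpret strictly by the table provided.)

2

Colistin: 12 mm is ≤ 18 mm ⇒ R
Fosfomycin (15 mm) in 11–15 mm → Intermediate
Nafcillin 17 mm: ≥ 17 mm — S
Tetracycline: 21 mm is ≥ 15 mm → susceptible
Aztreonam: 11 mm is ≤ 15 mm — R
Cefepime 16 mm: ≤ 18 mm ⇒ R
Susceptible: 2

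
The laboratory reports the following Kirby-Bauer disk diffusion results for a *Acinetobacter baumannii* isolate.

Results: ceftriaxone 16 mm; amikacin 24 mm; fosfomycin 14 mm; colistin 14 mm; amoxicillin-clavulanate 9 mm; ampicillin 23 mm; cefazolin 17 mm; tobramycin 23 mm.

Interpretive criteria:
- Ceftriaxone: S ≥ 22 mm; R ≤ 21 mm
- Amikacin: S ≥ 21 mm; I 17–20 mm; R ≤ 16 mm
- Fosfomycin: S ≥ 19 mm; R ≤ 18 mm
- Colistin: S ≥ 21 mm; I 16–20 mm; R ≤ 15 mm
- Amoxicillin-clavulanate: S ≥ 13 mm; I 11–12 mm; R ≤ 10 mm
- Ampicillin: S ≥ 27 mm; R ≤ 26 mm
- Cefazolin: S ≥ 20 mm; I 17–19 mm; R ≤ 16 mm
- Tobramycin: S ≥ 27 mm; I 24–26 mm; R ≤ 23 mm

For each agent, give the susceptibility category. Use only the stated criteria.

R, S, R, R, R, R, I, R

Ceftriaxone (16 mm) ≤ 21 mm — resistant
Amikacin: 24 mm is ≥ 21 mm — susceptible
Fosfomycin: 14 mm is ≤ 18 mm ⇒ Resistant
Colistin (14 mm) ≤ 15 mm → R
Amoxicillin-clavulanate (9 mm) ≤ 10 mm ⇒ resistant
Ampicillin 23 mm: ≤ 26 mm ⇒ resistant
Cefazolin (17 mm) in 17–19 mm ⇒ I
Tobramycin (23 mm) ≤ 23 mm → R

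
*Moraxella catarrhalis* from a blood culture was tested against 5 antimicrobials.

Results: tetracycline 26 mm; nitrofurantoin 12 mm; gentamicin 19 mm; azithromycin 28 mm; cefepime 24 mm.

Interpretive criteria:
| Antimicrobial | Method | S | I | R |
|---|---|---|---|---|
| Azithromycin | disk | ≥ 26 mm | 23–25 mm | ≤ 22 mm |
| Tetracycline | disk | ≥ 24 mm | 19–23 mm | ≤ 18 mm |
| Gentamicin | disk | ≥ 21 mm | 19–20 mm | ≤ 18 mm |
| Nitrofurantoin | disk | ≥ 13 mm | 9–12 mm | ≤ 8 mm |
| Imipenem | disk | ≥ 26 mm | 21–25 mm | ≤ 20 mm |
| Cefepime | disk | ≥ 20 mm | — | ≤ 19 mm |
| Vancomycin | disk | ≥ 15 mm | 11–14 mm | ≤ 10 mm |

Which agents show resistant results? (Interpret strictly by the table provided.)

none

Tetracycline: 26 mm is ≥ 24 mm → S
Nitrofurantoin 12 mm: in 9–12 mm — Intermediate
Gentamicin 19 mm: in 19–20 mm → intermediate
Azithromycin 28 mm: ≥ 26 mm ⇒ susceptible
Cefepime 24 mm: ≥ 20 mm → S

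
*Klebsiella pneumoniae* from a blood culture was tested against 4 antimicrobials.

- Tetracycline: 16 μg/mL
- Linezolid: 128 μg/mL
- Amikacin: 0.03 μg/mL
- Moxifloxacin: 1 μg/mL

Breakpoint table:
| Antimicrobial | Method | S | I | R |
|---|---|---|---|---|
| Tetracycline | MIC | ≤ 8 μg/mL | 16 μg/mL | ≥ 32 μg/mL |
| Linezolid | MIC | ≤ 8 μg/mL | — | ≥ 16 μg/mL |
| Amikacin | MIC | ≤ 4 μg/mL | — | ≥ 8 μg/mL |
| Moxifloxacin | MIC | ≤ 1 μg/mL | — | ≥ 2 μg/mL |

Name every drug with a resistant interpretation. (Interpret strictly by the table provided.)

linezolid

Tetracycline 16 μg/mL: = 16 μg/mL — I
Linezolid (128 μg/mL) ≥ 16 μg/mL — resistant
Amikacin (0.03 μg/mL) ≤ 4 μg/mL → susceptible
Moxifloxacin: 1 μg/mL is ≤ 1 μg/mL ⇒ susceptible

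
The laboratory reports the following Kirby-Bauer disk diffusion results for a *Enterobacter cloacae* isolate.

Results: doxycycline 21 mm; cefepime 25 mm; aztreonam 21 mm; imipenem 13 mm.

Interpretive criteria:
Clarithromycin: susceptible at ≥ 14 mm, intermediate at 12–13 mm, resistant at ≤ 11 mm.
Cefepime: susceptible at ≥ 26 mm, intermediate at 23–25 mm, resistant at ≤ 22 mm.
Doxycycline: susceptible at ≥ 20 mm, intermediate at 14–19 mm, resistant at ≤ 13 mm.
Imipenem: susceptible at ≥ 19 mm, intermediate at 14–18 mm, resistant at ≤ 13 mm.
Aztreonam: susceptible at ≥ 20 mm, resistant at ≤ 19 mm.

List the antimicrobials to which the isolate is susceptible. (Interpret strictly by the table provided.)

doxycycline, aztreonam

Doxycycline 21 mm: ≥ 20 mm ⇒ S
Cefepime 25 mm: in 23–25 mm ⇒ intermediate
Aztreonam 21 mm: ≥ 20 mm ⇒ susceptible
Imipenem 13 mm: ≤ 13 mm — Resistant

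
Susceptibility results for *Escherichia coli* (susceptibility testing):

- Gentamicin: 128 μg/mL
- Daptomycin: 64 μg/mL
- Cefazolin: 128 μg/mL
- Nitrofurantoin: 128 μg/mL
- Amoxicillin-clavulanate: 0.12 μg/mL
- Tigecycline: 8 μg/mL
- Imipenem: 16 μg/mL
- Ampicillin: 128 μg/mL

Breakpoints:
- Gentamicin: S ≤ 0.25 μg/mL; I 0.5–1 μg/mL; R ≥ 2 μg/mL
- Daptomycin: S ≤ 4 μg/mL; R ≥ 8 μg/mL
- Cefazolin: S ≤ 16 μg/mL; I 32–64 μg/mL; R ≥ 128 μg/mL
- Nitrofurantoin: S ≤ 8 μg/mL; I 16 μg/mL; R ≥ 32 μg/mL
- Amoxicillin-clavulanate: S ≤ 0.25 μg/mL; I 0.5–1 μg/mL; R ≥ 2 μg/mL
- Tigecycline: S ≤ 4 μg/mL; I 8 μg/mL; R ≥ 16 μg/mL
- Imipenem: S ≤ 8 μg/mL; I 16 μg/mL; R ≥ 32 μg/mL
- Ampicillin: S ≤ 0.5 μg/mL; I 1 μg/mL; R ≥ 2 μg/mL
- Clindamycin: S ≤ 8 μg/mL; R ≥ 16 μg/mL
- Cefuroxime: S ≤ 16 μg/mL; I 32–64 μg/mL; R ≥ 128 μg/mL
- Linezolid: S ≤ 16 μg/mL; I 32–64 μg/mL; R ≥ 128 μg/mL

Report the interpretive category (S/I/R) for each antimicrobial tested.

Gentamicin 128 μg/mL: ≥ 2 μg/mL ⇒ Resistant
Daptomycin (64 μg/mL) ≥ 8 μg/mL → Resistant
Cefazolin (128 μg/mL) ≥ 128 μg/mL — R
Nitrofurantoin 128 μg/mL: ≥ 32 μg/mL — R
Amoxicillin-clavulanate 0.12 μg/mL: ≤ 0.25 μg/mL — Susceptible
Tigecycline (8 μg/mL) = 8 μg/mL → Intermediate
Imipenem: 16 μg/mL is = 16 μg/mL → I
Ampicillin: 128 μg/mL is ≥ 2 μg/mL → resistant

R, R, R, R, S, I, I, R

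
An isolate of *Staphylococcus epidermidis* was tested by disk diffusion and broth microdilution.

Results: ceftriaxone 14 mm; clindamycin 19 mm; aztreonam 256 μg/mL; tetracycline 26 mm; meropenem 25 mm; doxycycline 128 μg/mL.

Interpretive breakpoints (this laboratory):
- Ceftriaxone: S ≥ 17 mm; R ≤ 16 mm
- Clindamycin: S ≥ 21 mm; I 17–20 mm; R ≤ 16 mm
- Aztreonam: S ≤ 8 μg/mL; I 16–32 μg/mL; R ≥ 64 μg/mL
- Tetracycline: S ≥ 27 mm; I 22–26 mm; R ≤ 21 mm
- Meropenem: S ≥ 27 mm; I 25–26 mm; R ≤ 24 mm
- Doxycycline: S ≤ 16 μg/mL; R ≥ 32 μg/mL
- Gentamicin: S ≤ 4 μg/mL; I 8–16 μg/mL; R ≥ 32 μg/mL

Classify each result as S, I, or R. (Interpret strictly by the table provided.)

Ceftriaxone (14 mm) ≤ 16 mm ⇒ resistant
Clindamycin: 19 mm is in 17–20 mm → intermediate
Aztreonam 256 μg/mL: ≥ 64 μg/mL — Resistant
Tetracycline: 26 mm is in 22–26 mm → I
Meropenem: 25 mm is in 25–26 mm ⇒ intermediate
Doxycycline: 128 μg/mL is ≥ 32 μg/mL → resistant

R, I, R, I, I, R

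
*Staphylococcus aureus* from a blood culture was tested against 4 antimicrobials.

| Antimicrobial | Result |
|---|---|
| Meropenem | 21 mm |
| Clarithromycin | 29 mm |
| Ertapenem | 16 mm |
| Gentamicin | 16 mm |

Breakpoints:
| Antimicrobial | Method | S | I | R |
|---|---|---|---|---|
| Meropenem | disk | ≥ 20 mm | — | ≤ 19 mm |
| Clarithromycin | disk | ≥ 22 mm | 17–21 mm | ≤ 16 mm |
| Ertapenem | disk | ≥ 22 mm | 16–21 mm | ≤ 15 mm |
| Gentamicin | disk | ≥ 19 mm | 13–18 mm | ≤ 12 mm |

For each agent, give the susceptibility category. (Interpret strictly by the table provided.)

Meropenem: 21 mm is ≥ 20 mm ⇒ S
Clarithromycin 29 mm: ≥ 22 mm ⇒ susceptible
Ertapenem 16 mm: in 16–21 mm ⇒ I
Gentamicin (16 mm) in 13–18 mm ⇒ Intermediate

S, S, I, I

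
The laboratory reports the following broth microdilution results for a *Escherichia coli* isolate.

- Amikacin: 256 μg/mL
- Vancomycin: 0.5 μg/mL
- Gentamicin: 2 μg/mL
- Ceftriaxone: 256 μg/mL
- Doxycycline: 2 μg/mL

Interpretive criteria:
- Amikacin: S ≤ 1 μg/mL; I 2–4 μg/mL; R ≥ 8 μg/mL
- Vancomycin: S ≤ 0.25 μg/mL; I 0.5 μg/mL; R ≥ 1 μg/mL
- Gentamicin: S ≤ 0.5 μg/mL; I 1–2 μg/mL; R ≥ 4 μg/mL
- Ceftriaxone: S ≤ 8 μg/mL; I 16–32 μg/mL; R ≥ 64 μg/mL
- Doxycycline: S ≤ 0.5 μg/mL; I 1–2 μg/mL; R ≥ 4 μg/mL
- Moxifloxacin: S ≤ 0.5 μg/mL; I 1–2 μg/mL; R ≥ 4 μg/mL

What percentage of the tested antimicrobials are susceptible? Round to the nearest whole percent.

0%

Amikacin: 256 μg/mL is ≥ 8 μg/mL ⇒ R
Vancomycin 0.5 μg/mL: = 0.5 μg/mL → Intermediate
Gentamicin (2 μg/mL) in 1–2 μg/mL ⇒ intermediate
Ceftriaxone (256 μg/mL) ≥ 64 μg/mL → Resistant
Doxycycline 2 μg/mL: in 1–2 μg/mL ⇒ Intermediate
Susceptible: 0/5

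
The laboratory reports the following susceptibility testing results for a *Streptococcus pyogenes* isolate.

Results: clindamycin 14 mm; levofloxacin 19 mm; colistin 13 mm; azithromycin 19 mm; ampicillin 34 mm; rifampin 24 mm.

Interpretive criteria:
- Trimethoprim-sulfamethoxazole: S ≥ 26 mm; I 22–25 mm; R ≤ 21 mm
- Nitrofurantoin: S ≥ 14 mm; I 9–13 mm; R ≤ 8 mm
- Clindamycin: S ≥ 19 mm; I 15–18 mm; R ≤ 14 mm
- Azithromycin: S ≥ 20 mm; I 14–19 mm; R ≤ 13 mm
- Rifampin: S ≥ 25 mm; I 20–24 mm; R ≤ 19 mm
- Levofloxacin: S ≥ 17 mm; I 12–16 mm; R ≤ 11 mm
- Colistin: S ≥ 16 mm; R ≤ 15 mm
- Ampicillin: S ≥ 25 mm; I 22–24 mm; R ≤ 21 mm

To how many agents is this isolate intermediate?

Clindamycin 14 mm: ≤ 14 mm — R
Levofloxacin 19 mm: ≥ 17 mm — Susceptible
Colistin: 13 mm is ≤ 15 mm ⇒ resistant
Azithromycin: 19 mm is in 14–19 mm → Intermediate
Ampicillin 34 mm: ≥ 25 mm → S
Rifampin 24 mm: in 20–24 mm — intermediate
Intermediate: 2

2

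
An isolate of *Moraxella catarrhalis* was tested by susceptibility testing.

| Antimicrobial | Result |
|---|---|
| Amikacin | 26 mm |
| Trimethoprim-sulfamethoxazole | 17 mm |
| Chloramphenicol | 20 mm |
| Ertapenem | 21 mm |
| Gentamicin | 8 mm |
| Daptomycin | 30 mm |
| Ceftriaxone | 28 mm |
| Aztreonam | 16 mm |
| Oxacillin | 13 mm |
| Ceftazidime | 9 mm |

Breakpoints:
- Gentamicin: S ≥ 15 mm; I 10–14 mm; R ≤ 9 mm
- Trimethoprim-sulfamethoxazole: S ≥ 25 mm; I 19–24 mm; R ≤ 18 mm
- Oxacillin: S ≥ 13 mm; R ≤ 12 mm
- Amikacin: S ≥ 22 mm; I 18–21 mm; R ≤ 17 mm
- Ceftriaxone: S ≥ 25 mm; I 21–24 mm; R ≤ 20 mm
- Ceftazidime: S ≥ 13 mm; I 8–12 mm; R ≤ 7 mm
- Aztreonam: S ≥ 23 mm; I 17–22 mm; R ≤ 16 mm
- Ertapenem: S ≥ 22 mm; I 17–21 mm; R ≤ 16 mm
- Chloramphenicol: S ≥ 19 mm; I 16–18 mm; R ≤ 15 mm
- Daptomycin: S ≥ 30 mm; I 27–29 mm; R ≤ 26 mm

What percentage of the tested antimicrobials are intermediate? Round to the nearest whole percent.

Amikacin (26 mm) ≥ 22 mm ⇒ Susceptible
Trimethoprim-sulfamethoxazole: 17 mm is ≤ 18 mm — resistant
Chloramphenicol (20 mm) ≥ 19 mm ⇒ S
Ertapenem 21 mm: in 17–21 mm → Intermediate
Gentamicin (8 mm) ≤ 9 mm ⇒ R
Daptomycin 30 mm: ≥ 30 mm → susceptible
Ceftriaxone 28 mm: ≥ 25 mm ⇒ S
Aztreonam: 16 mm is ≤ 16 mm → R
Oxacillin 13 mm: ≥ 13 mm — Susceptible
Ceftazidime: 9 mm is in 8–12 mm ⇒ I
Intermediate: 2/10

20%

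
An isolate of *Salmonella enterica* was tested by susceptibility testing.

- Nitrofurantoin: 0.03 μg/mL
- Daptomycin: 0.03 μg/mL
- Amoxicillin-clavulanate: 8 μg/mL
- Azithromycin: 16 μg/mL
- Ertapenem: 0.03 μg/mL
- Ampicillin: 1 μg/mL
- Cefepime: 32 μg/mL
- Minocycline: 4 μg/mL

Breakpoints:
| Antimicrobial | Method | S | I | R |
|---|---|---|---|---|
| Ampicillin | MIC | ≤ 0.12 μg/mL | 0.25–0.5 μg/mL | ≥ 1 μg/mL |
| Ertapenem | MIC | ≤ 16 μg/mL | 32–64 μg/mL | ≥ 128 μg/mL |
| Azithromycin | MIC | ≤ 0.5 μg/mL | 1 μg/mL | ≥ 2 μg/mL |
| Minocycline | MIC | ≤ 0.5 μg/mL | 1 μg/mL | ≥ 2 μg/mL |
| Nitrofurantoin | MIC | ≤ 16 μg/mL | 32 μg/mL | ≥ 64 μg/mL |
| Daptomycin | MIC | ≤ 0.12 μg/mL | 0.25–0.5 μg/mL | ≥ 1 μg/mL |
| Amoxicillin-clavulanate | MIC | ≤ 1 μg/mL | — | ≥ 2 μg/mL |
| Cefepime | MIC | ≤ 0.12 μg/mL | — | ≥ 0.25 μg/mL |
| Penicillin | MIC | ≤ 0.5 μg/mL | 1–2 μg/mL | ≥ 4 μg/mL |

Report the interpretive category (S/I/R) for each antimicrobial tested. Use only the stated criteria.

S, S, R, R, S, R, R, R

Nitrofurantoin: 0.03 μg/mL is ≤ 16 μg/mL ⇒ susceptible
Daptomycin (0.03 μg/mL) ≤ 0.12 μg/mL → Susceptible
Amoxicillin-clavulanate: 8 μg/mL is ≥ 2 μg/mL ⇒ R
Azithromycin: 16 μg/mL is ≥ 2 μg/mL ⇒ resistant
Ertapenem: 0.03 μg/mL is ≤ 16 μg/mL → S
Ampicillin (1 μg/mL) ≥ 1 μg/mL → resistant
Cefepime (32 μg/mL) ≥ 0.25 μg/mL ⇒ resistant
Minocycline (4 μg/mL) ≥ 2 μg/mL — Resistant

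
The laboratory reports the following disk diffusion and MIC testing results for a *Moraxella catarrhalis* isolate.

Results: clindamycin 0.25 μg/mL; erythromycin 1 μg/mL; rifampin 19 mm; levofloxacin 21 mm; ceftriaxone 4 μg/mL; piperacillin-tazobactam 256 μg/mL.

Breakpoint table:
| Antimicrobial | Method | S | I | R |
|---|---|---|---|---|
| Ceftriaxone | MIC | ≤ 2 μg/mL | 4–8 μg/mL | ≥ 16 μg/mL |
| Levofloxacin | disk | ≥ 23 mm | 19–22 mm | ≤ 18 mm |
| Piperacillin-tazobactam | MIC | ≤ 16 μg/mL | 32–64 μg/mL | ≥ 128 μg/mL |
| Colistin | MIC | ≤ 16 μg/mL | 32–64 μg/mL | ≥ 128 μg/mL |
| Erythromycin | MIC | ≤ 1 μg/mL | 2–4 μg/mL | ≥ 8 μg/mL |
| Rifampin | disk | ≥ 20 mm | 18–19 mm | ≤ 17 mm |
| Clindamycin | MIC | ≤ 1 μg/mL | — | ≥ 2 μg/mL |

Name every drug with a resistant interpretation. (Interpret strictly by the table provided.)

Clindamycin: 0.25 μg/mL is ≤ 1 μg/mL → susceptible
Erythromycin 1 μg/mL: ≤ 1 μg/mL ⇒ Susceptible
Rifampin (19 mm) in 18–19 mm → intermediate
Levofloxacin: 21 mm is in 19–22 mm → I
Ceftriaxone: 4 μg/mL is in 4–8 μg/mL ⇒ Intermediate
Piperacillin-tazobactam 256 μg/mL: ≥ 128 μg/mL — Resistant

piperacillin-tazobactam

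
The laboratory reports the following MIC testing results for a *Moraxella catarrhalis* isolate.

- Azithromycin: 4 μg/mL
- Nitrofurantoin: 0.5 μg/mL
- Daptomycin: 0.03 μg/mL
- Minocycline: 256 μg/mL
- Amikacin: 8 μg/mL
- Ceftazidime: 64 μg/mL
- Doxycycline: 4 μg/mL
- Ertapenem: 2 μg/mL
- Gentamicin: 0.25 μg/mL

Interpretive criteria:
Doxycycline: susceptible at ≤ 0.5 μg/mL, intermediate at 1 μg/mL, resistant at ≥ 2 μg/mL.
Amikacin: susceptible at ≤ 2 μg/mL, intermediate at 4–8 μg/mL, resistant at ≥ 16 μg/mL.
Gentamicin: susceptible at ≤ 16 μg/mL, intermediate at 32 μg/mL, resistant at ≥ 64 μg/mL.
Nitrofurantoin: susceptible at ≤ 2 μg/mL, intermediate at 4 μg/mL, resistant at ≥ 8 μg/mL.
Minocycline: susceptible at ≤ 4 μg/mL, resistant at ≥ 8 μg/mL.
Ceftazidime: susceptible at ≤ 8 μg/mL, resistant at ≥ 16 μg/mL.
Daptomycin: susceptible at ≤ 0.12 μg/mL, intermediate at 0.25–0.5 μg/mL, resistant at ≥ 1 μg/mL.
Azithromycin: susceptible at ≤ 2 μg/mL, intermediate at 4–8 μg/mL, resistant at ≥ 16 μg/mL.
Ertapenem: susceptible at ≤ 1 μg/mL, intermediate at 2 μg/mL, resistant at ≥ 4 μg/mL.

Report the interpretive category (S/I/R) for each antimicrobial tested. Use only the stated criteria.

I, S, S, R, I, R, R, I, S

Azithromycin (4 μg/mL) in 4–8 μg/mL → Intermediate
Nitrofurantoin 0.5 μg/mL: ≤ 2 μg/mL → Susceptible
Daptomycin: 0.03 μg/mL is ≤ 0.12 μg/mL → susceptible
Minocycline (256 μg/mL) ≥ 8 μg/mL → resistant
Amikacin (8 μg/mL) in 4–8 μg/mL ⇒ intermediate
Ceftazidime (64 μg/mL) ≥ 16 μg/mL — resistant
Doxycycline: 4 μg/mL is ≥ 2 μg/mL → resistant
Ertapenem: 2 μg/mL is = 2 μg/mL ⇒ intermediate
Gentamicin (0.25 μg/mL) ≤ 16 μg/mL — S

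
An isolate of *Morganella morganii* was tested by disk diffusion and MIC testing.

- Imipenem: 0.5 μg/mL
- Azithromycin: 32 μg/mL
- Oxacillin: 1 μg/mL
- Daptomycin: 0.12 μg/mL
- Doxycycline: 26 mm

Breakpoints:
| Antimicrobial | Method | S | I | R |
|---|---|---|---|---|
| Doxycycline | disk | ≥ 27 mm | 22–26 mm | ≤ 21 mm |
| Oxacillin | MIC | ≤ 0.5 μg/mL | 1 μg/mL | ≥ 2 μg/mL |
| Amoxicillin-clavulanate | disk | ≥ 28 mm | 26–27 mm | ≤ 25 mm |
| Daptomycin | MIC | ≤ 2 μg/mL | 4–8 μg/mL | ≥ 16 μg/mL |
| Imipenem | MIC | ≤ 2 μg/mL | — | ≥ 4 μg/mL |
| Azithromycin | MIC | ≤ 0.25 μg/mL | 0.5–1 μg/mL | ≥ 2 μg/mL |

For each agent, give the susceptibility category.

S, R, I, S, I

Imipenem: 0.5 μg/mL is ≤ 2 μg/mL ⇒ susceptible
Azithromycin: 32 μg/mL is ≥ 2 μg/mL — Resistant
Oxacillin 1 μg/mL: = 1 μg/mL → intermediate
Daptomycin: 0.12 μg/mL is ≤ 2 μg/mL — susceptible
Doxycycline: 26 mm is in 22–26 mm ⇒ intermediate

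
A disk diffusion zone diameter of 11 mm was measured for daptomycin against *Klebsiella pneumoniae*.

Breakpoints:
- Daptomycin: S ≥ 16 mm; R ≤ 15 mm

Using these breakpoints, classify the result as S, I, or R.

R

Daptomycin: 11 mm is ≤ 15 mm → Resistant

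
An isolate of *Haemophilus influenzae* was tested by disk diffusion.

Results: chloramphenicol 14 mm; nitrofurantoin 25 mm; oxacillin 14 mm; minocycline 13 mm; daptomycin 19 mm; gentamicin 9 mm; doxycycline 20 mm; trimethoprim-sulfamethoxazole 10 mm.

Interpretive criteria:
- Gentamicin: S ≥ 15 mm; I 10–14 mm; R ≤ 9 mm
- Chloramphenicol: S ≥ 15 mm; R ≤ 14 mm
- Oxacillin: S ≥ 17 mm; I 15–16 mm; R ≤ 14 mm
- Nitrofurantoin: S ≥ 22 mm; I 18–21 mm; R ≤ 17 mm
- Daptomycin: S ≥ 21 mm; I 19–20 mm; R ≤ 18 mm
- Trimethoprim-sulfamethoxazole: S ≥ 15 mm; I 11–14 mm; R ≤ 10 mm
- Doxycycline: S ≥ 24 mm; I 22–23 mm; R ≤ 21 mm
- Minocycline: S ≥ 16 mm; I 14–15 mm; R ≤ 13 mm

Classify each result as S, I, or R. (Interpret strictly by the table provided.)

Chloramphenicol 14 mm: ≤ 14 mm — resistant
Nitrofurantoin (25 mm) ≥ 22 mm — S
Oxacillin (14 mm) ≤ 14 mm — Resistant
Minocycline 13 mm: ≤ 13 mm — R
Daptomycin: 19 mm is in 19–20 mm — intermediate
Gentamicin: 9 mm is ≤ 9 mm → R
Doxycycline: 20 mm is ≤ 21 mm — Resistant
Trimethoprim-sulfamethoxazole (10 mm) ≤ 10 mm — R

R, S, R, R, I, R, R, R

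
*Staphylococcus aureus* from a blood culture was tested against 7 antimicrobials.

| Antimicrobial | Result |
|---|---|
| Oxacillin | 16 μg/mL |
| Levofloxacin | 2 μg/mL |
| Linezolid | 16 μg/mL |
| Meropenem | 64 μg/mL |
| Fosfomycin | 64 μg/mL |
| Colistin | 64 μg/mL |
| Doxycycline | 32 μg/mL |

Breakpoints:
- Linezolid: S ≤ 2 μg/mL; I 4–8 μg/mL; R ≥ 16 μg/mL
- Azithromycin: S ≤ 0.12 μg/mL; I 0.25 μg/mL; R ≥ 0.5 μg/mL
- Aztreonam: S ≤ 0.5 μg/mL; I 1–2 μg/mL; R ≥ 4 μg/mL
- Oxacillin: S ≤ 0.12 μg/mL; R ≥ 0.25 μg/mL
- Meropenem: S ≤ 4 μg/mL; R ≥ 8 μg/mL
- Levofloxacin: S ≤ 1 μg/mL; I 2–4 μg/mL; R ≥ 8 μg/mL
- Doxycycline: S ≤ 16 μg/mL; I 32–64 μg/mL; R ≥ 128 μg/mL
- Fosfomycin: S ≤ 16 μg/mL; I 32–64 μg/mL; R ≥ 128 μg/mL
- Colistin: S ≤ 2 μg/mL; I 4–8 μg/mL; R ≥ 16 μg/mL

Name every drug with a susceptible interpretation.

none

Oxacillin (16 μg/mL) ≥ 0.25 μg/mL → Resistant
Levofloxacin 2 μg/mL: in 2–4 μg/mL ⇒ I
Linezolid 16 μg/mL: ≥ 16 μg/mL ⇒ R
Meropenem (64 μg/mL) ≥ 8 μg/mL — resistant
Fosfomycin (64 μg/mL) in 32–64 μg/mL ⇒ I
Colistin: 64 μg/mL is ≥ 16 μg/mL — resistant
Doxycycline 32 μg/mL: in 32–64 μg/mL — Intermediate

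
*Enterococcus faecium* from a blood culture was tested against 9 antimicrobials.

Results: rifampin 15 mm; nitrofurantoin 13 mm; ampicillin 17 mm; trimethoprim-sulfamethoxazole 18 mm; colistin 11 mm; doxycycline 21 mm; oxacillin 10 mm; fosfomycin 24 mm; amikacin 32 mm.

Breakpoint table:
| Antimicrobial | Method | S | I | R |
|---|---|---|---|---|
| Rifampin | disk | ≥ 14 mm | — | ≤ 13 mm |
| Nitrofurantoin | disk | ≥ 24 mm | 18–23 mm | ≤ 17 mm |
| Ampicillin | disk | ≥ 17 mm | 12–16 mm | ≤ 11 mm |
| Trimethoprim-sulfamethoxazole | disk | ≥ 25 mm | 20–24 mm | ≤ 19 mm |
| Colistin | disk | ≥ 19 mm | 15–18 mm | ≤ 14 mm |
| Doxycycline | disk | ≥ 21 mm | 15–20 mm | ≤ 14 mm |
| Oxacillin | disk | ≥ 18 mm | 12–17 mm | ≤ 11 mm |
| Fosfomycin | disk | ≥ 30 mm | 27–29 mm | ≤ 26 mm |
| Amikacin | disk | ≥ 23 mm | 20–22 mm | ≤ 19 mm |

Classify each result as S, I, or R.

Rifampin: 15 mm is ≥ 14 mm — Susceptible
Nitrofurantoin: 13 mm is ≤ 17 mm → resistant
Ampicillin (17 mm) ≥ 17 mm → Susceptible
Trimethoprim-sulfamethoxazole 18 mm: ≤ 19 mm — resistant
Colistin 11 mm: ≤ 14 mm ⇒ resistant
Doxycycline (21 mm) ≥ 21 mm → S
Oxacillin (10 mm) ≤ 11 mm → R
Fosfomycin 24 mm: ≤ 26 mm — resistant
Amikacin: 32 mm is ≥ 23 mm — Susceptible

S, R, S, R, R, S, R, R, S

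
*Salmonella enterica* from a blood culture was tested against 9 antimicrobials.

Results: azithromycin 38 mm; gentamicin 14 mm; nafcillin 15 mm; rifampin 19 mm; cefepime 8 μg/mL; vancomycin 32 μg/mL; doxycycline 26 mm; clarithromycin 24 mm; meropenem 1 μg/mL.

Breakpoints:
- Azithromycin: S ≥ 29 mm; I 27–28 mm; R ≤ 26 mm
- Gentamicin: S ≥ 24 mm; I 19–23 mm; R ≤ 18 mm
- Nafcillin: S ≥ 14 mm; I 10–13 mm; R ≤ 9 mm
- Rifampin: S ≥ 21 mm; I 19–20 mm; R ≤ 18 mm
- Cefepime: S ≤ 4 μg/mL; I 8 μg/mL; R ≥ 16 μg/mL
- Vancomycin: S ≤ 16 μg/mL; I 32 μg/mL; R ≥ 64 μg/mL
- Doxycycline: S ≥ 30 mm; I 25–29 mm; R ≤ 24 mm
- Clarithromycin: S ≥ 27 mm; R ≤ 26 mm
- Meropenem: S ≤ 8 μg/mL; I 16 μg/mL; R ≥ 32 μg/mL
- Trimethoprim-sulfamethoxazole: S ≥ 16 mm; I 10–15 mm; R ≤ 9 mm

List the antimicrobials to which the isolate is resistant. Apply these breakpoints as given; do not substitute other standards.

gentamicin, clarithromycin

Azithromycin 38 mm: ≥ 29 mm → S
Gentamicin (14 mm) ≤ 18 mm — resistant
Nafcillin (15 mm) ≥ 14 mm ⇒ S
Rifampin (19 mm) in 19–20 mm ⇒ Intermediate
Cefepime 8 μg/mL: = 8 μg/mL ⇒ I
Vancomycin: 32 μg/mL is = 32 μg/mL ⇒ Intermediate
Doxycycline 26 mm: in 25–29 mm ⇒ intermediate
Clarithromycin 24 mm: ≤ 26 mm — Resistant
Meropenem (1 μg/mL) ≤ 8 μg/mL → Susceptible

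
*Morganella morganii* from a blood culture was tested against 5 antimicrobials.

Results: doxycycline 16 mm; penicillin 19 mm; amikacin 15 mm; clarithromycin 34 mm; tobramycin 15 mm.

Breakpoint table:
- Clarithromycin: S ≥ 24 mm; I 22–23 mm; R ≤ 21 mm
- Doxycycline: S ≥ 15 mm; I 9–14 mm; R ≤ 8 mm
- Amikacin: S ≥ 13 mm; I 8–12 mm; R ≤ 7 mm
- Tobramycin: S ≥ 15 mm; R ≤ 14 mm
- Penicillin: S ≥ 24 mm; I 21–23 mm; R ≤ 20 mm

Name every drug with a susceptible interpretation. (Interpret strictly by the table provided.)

Doxycycline: 16 mm is ≥ 15 mm → Susceptible
Penicillin (19 mm) ≤ 20 mm — resistant
Amikacin: 15 mm is ≥ 13 mm — Susceptible
Clarithromycin 34 mm: ≥ 24 mm → S
Tobramycin 15 mm: ≥ 15 mm — S

doxycycline, amikacin, clarithromycin, tobramycin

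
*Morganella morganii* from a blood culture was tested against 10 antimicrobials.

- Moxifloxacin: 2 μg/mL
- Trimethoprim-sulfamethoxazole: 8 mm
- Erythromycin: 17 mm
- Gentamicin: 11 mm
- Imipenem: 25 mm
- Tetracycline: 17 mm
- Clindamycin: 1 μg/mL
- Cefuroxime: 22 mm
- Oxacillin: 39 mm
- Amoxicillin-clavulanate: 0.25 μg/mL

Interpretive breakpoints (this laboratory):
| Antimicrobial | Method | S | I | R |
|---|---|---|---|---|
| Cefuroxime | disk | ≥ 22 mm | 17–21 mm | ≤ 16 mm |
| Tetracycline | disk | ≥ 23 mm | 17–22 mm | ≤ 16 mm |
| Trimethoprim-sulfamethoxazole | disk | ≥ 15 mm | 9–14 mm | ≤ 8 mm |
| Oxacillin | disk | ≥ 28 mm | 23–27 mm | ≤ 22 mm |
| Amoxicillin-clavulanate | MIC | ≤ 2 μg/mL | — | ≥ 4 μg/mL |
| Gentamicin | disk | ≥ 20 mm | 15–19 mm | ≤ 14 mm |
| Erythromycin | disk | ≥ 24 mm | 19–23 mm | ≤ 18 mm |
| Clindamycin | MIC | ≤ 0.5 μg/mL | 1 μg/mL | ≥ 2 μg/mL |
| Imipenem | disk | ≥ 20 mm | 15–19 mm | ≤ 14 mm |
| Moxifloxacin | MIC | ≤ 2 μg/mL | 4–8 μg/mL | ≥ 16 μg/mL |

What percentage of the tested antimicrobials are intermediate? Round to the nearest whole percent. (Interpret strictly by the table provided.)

Moxifloxacin 2 μg/mL: ≤ 2 μg/mL — Susceptible
Trimethoprim-sulfamethoxazole (8 mm) ≤ 8 mm — Resistant
Erythromycin (17 mm) ≤ 18 mm ⇒ Resistant
Gentamicin 11 mm: ≤ 14 mm ⇒ Resistant
Imipenem (25 mm) ≥ 20 mm — S
Tetracycline 17 mm: in 17–22 mm → I
Clindamycin: 1 μg/mL is = 1 μg/mL ⇒ I
Cefuroxime (22 mm) ≥ 22 mm ⇒ Susceptible
Oxacillin 39 mm: ≥ 28 mm — susceptible
Amoxicillin-clavulanate: 0.25 μg/mL is ≤ 2 μg/mL — Susceptible
Intermediate: 2/10

20%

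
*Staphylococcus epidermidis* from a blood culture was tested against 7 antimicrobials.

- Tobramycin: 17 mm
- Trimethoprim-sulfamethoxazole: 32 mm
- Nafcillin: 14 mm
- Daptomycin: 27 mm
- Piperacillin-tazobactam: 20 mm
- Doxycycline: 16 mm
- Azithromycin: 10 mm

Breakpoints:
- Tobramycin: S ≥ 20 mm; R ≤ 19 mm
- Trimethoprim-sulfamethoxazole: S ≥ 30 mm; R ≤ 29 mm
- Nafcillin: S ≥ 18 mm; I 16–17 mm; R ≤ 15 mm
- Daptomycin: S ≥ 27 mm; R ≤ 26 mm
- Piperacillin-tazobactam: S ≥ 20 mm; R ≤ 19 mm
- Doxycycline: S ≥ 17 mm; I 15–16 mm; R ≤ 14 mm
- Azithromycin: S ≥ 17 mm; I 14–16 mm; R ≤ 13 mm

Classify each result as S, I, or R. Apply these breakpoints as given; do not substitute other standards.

Tobramycin 17 mm: ≤ 19 mm — Resistant
Trimethoprim-sulfamethoxazole 32 mm: ≥ 30 mm → S
Nafcillin: 14 mm is ≤ 15 mm → Resistant
Daptomycin (27 mm) ≥ 27 mm ⇒ Susceptible
Piperacillin-tazobactam: 20 mm is ≥ 20 mm → S
Doxycycline (16 mm) in 15–16 mm — Intermediate
Azithromycin: 10 mm is ≤ 13 mm → resistant

R, S, R, S, S, I, R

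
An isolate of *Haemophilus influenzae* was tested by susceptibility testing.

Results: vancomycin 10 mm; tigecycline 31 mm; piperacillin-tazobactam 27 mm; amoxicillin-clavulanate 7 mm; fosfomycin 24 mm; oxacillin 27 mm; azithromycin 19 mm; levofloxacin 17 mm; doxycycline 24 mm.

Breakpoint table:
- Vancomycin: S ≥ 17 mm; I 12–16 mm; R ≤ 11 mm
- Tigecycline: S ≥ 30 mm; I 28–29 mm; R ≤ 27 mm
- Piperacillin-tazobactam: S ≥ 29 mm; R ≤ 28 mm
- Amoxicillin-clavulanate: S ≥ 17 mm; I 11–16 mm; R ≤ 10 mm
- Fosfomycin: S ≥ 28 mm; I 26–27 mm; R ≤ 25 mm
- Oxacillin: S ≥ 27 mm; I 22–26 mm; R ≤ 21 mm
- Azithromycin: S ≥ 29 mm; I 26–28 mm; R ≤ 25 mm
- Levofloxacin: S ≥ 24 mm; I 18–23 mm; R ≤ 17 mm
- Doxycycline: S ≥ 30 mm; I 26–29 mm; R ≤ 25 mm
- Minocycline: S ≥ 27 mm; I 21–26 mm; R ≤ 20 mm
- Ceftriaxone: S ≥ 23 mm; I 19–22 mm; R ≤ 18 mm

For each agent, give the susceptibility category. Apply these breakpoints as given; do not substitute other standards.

Vancomycin: 10 mm is ≤ 11 mm — resistant
Tigecycline: 31 mm is ≥ 30 mm ⇒ Susceptible
Piperacillin-tazobactam (27 mm) ≤ 28 mm → resistant
Amoxicillin-clavulanate (7 mm) ≤ 10 mm → resistant
Fosfomycin: 24 mm is ≤ 25 mm — Resistant
Oxacillin (27 mm) ≥ 27 mm — Susceptible
Azithromycin: 19 mm is ≤ 25 mm ⇒ Resistant
Levofloxacin (17 mm) ≤ 17 mm → resistant
Doxycycline (24 mm) ≤ 25 mm ⇒ resistant

R, S, R, R, R, S, R, R, R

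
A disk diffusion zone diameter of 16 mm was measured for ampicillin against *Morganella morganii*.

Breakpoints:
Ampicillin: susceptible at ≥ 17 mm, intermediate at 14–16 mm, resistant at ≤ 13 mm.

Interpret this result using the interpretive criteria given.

Ampicillin: 16 mm is in 14–16 mm → I

Intermediate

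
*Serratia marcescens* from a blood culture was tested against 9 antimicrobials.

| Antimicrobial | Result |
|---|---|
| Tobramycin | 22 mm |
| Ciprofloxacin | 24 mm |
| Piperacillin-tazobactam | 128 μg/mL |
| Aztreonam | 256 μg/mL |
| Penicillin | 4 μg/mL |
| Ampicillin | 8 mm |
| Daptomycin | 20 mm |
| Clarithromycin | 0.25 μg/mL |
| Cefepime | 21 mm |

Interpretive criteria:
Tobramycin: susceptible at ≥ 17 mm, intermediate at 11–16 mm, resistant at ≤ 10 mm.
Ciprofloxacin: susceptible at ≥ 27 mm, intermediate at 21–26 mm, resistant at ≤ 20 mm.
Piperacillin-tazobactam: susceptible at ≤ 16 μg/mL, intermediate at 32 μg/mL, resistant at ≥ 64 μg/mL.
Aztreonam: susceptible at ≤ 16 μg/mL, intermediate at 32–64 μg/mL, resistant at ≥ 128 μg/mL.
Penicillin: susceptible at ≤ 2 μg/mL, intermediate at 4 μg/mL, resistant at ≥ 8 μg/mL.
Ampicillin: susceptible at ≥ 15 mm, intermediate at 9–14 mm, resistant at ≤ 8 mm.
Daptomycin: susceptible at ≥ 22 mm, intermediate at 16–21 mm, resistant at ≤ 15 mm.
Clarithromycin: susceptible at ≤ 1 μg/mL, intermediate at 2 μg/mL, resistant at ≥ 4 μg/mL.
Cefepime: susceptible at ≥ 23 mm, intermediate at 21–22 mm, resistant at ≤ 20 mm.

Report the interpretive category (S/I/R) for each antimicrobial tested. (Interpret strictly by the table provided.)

S, I, R, R, I, R, I, S, I

Tobramycin (22 mm) ≥ 17 mm → S
Ciprofloxacin (24 mm) in 21–26 mm → I
Piperacillin-tazobactam 128 μg/mL: ≥ 64 μg/mL — R
Aztreonam 256 μg/mL: ≥ 128 μg/mL ⇒ Resistant
Penicillin (4 μg/mL) = 4 μg/mL — Intermediate
Ampicillin (8 mm) ≤ 8 mm — Resistant
Daptomycin (20 mm) in 16–21 mm — intermediate
Clarithromycin 0.25 μg/mL: ≤ 1 μg/mL → susceptible
Cefepime 21 mm: in 21–22 mm → Intermediate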